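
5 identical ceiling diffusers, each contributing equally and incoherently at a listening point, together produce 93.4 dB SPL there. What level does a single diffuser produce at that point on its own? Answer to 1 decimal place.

86.4 dB SPL

5 equal incoherent sources add 10·log₁₀(5) = 6.99 dB over one source.
L_one = 93.4 − 6.99 = 86.4 dB SPL.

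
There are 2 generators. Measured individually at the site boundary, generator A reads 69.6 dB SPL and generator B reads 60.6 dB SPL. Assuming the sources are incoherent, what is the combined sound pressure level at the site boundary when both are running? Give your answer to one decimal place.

Add the sources as powers (linear), then convert back to dB:
L_total = 10·log₁₀(10^(69.6/10) + 10^(60.6/10)) = 10·log₁₀(10270000) = 70.1 dB SPL.

70.1 dB SPL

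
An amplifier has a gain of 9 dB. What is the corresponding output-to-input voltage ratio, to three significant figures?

2.82

Voltage ratio = 10^(dB/20).
10^(9/20) = 10^(0.4500) = 2.82.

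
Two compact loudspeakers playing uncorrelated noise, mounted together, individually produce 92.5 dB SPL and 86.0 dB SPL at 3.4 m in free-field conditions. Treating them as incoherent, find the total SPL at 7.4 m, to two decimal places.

86.62 dB SPL

Combined at 3.4 m: 10·log₁₀(10^(92.5/10)+10^(86.0/10)) = 93.377 dB SPL.
Then apply −20·log₁₀(7.4/3.4) = -6.755 dB → 86.62 dB SPL.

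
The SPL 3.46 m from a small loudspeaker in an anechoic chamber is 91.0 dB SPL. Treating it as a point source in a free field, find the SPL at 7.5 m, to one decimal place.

Inverse-square spreading gives ΔL = −20·log₁₀(d₂/d₁).
ΔL = −20·log₁₀(7.5/3.46) = -6.72 dB, so L₂ = 91.0 + (-6.72) = 84.3 dB SPL.

84.3 dB SPL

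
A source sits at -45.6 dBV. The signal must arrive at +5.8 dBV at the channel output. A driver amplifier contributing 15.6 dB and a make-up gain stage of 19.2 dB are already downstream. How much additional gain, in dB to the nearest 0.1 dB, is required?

16.6 dB

The required make-up gain is the shortfall in the dB sum.
G = +5.8 − (-45.6) − 15.6 − 19.2 = 16.6 dB.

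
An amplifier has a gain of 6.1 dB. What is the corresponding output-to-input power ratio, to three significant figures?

Power ratio = 10^(dB/10).
10^(6.1/10) = 10^(0.6100) = 4.07.

4.07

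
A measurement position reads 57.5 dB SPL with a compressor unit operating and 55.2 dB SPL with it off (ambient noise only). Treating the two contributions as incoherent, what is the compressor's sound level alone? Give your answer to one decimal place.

Remove the background by subtracting linear intensities:
L_src = 10·log₁₀(10^(57.5/10) − 10^(55.2/10)) = 10·log₁₀(231200) = 53.6 dB SPL.

53.6 dB SPL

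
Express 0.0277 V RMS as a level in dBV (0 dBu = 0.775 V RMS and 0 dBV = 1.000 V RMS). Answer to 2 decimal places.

dBV = 20·log₁₀(V / 1.000 V).
20·log₁₀(0.0277/1.000) = -31.15 dBV.

-31.15 dBV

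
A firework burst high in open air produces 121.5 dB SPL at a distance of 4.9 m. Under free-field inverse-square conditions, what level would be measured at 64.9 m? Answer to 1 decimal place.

For a point source in a free field, ΔL = −20·log₁₀(d₂/d₁).
ΔL = −20·log₁₀(64.9/4.9) = -22.44 dB, so L₂ = 121.5 + (-22.44) = 99.1 dB SPL.

99.1 dB SPL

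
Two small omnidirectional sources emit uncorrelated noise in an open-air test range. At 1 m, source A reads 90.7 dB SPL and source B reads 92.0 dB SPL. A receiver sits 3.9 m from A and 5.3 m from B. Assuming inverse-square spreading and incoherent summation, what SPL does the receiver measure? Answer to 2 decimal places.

At the listener: L_A = 90.7 − 20·log₁₀(3.9) = 78.879 dB; L_B = 92.0 − 20·log₁₀(5.3) = 77.514 dB.
Combined: 10·log₁₀(10^(78.879/10)+10^(77.514/10)) = 81.26 dB SPL.

81.26 dB SPL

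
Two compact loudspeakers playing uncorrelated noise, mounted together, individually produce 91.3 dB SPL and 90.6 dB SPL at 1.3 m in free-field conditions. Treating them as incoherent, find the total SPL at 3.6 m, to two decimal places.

85.13 dB SPL

Combined at 1.3 m: 10·log₁₀(10^(91.3/10)+10^(90.6/10)) = 93.974 dB SPL.
Then apply −20·log₁₀(3.6/1.3) = -8.847 dB → 85.13 dB SPL.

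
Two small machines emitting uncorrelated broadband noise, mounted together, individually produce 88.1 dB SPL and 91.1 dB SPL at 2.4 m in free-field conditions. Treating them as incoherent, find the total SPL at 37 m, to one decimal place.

Combined at 2.4 m: 10·log₁₀(10^(88.1/10)+10^(91.1/10)) = 92.86 dB SPL.
Then apply −20·log₁₀(37/2.4) = -23.76 dB → 69.1 dB SPL.

69.1 dB SPL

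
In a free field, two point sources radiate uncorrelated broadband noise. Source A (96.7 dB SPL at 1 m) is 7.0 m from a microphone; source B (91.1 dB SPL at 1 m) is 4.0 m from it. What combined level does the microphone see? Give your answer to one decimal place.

82.5 dB SPL

At the listener: L_A = 96.7 − 20·log₁₀(7.0) = 79.80 dB; L_B = 91.1 − 20·log₁₀(4.0) = 79.06 dB.
Combined: 10·log₁₀(10^(79.80/10)+10^(79.06/10)) = 82.5 dB SPL.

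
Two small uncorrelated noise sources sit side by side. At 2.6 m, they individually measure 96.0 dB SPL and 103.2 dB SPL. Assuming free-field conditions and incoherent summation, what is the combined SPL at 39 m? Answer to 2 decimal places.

80.44 dB SPL

Combined at 2.6 m: 10·log₁₀(10^(96.0/10)+10^(103.2/10)) = 103.957 dB SPL.
Then apply −20·log₁₀(39/2.6) = -23.522 dB → 80.44 dB SPL.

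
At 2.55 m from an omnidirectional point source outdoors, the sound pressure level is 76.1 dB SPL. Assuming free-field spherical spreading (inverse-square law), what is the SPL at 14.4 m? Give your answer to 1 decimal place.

Free-field point source: level drops by 20·log₁₀ of the distance ratio.
ΔL = −20·log₁₀(14.4/2.55) = -15.04 dB, so L₂ = 76.1 + (-15.04) = 61.1 dB SPL.

61.1 dB SPL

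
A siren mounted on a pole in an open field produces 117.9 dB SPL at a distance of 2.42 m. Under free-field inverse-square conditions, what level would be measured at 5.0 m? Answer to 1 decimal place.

For a point source in a free field, ΔL = −20·log₁₀(d₂/d₁).
ΔL = −20·log₁₀(5.0/2.42) = -6.30 dB, so L₂ = 117.9 + (-6.30) = 111.6 dB SPL.

111.6 dB SPL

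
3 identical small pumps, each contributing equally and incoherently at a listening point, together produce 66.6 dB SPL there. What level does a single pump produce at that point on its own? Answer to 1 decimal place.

61.8 dB SPL

3 equal incoherent sources add 10·log₁₀(3) = 4.77 dB over one source.
L_one = 66.6 − 4.77 = 61.8 dB SPL.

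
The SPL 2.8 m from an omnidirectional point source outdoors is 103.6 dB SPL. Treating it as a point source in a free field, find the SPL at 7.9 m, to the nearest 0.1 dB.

Inverse-square spreading gives ΔL = −20·log₁₀(d₂/d₁).
ΔL = −20·log₁₀(7.9/2.8) = -9.01 dB, so L₂ = 103.6 + (-9.01) = 94.6 dB SPL.

94.6 dB SPL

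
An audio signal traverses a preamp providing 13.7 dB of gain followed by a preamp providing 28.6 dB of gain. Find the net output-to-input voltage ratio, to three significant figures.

130

Net gain = 13.7 + 28.6 = 42.3 dB.
Voltage ratio = 10^(42.3/20) = 130.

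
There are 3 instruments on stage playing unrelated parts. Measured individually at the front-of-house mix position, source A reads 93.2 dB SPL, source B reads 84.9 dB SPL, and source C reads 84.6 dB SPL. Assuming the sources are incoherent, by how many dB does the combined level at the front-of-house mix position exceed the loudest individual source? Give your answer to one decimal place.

Uncorrelated sources add in intensity (power), not in dB.
L_total = 10·log₁₀(10^(93.2/10) + 10^(84.9/10) + 10^(84.6/10)) = 94.29 dB SPL.
Excess over the loudest (93.2 dB): 94.29 − 93.2 = 1.1 dB.

1.1 dB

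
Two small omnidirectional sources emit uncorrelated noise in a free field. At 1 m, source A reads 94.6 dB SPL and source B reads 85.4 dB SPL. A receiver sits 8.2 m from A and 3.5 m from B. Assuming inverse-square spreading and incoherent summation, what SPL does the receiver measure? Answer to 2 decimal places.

At the listener: L_A = 94.6 − 20·log₁₀(8.2) = 76.324 dB; L_B = 85.4 − 20·log₁₀(3.5) = 74.519 dB.
Combined: 10·log₁₀(10^(76.324/10)+10^(74.519/10)) = 78.52 dB SPL.

78.52 dB SPL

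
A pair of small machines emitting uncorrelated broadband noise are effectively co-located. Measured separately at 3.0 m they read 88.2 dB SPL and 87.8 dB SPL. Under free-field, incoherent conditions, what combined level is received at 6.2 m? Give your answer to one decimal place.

84.7 dB SPL

Combined at 3.0 m: 10·log₁₀(10^(88.2/10)+10^(87.8/10)) = 91.01 dB SPL.
Then apply −20·log₁₀(6.2/3.0) = -6.31 dB → 84.7 dB SPL.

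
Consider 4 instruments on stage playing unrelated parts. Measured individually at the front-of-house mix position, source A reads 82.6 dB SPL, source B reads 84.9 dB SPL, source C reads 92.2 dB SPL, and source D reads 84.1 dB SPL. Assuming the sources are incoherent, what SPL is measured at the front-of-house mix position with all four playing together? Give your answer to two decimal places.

Add the sources as powers (linear), then convert back to dB:
L_total = 10·log₁₀(10^(82.6/10) + 10^(84.9/10) + 10^(92.2/10) + 10^(84.1/10)) = 10·log₁₀(2408000000) = 93.82 dB SPL.

93.82 dB SPL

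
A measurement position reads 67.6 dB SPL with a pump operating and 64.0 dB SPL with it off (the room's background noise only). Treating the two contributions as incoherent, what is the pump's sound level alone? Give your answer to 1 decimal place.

65.1 dB SPL

Background correction is a power subtraction:
L_src = 10·log₁₀(10^(67.6/10) − 10^(64.0/10)) = 10·log₁₀(3243000) = 65.1 dB SPL.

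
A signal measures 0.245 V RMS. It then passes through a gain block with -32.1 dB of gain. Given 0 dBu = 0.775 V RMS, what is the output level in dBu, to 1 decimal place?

-42.1 dBu

Input level: 20·log₁₀(0.245/0.775) = -10.00 dBu.
Output: -10.00 − 32.1 = -42.1 dBu.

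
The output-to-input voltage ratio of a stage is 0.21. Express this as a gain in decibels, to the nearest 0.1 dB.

-13.6 dB

Voltage ratio → dB uses the 20·log₁₀ form:
20·log₁₀(0.21) = -13.6 dB.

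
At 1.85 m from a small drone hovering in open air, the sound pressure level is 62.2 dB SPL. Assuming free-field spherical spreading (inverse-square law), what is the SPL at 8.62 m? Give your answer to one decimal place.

48.8 dB SPL

Free-field point source: level drops by 20·log₁₀ of the distance ratio.
ΔL = −20·log₁₀(8.62/1.85) = -13.37 dB, so L₂ = 62.2 + (-13.37) = 48.8 dB SPL.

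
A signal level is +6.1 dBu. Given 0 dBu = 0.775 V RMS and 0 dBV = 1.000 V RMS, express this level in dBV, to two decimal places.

+3.89 dBV

The offset between the scales is 20·log₁₀(0.775/1.000) = −2.214 dB.
So dBV = +6.1 − 2.214 = +3.89 dBV.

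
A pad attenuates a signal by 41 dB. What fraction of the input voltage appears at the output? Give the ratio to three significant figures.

Voltage ratio = 10^(dB/20).
10^(-41/20) = 10^(-2.050) = 0.00891.

0.00891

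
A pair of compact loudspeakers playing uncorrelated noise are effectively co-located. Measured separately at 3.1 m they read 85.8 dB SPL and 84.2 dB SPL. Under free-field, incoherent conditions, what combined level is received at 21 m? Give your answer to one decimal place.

Combined at 3.1 m: 10·log₁₀(10^(85.8/10)+10^(84.2/10)) = 88.08 dB SPL.
Then apply −20·log₁₀(21/3.1) = -16.62 dB → 71.5 dB SPL.

71.5 dB SPL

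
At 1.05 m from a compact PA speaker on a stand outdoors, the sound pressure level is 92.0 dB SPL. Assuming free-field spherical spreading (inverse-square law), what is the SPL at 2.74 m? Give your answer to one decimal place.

83.7 dB SPL

Inverse-square spreading gives ΔL = −20·log₁₀(d₂/d₁).
ΔL = −20·log₁₀(2.74/1.05) = -8.33 dB, so L₂ = 92.0 + (-8.33) = 83.7 dB SPL.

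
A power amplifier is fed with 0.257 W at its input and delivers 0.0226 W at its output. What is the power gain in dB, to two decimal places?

-10.56 dB

For a power ratio, dB = 10·log₁₀(P₂/P₁).
10·log₁₀(0.0226/0.257) = 10·log₁₀(0.08794) = -10.56 dB.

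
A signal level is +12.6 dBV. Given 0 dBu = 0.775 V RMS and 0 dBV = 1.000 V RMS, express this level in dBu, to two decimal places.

The offset between the scales is 20·log₁₀(0.775/1.000) = −2.214 dB.
So dBu = +12.6 + 2.214 = +14.81 dBu.

+14.81 dBu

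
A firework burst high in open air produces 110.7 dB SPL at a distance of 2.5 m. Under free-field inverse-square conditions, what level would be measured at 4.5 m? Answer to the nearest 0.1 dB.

105.6 dB SPL

Inverse-square spreading gives ΔL = −20·log₁₀(d₂/d₁).
ΔL = −20·log₁₀(4.5/2.5) = -5.11 dB, so L₂ = 110.7 + (-5.11) = 105.6 dB SPL.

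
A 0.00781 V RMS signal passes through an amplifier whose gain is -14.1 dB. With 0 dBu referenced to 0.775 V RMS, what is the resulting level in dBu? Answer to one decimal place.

Input level: 20·log₁₀(0.00781/0.775) = -39.93 dBu.
Output: -39.93 − 14.1 = -54.0 dBu.

-54.0 dBu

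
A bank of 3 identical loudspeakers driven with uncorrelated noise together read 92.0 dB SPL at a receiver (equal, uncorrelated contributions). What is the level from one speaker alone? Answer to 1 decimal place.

3 equal incoherent sources add 10·log₁₀(3) = 4.77 dB over one source.
L_one = 92.0 − 4.77 = 87.2 dB SPL.

87.2 dB SPL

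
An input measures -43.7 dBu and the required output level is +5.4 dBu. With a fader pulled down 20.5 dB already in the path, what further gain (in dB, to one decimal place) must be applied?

69.6 dB

The required make-up gain is the shortfall in the dB sum.
G = +5.4 − (-43.7) + 20.5 = 69.6 dB.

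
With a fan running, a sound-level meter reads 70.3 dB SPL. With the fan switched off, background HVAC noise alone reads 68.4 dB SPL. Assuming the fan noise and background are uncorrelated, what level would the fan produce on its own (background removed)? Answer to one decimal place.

Subtract intensities: L_src = 10·log₁₀(10^(L_total/10) − 10^(L_bg/10)).
L_src = 10·log₁₀(10^(70.3/10) − 10^(68.4/10)) = 10·log₁₀(3797000) = 65.8 dB SPL.

65.8 dB SPL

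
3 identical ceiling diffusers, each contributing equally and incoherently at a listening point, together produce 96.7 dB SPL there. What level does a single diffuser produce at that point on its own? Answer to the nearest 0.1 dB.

3 equal incoherent sources add 10·log₁₀(3) = 4.77 dB over one source.
L_one = 96.7 − 4.77 = 91.9 dB SPL.

91.9 dB SPL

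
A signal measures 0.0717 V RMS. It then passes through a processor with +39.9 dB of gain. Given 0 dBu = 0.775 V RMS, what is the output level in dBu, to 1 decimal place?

Input level: 20·log₁₀(0.0717/0.775) = -20.68 dBu.
Output: -20.68 + 39.9 = +19.2 dBu.

+19.2 dBu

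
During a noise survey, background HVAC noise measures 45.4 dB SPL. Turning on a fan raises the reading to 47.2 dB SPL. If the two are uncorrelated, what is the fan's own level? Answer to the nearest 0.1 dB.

42.5 dB SPL

Background correction is a power subtraction:
L_src = 10·log₁₀(10^(47.2/10) − 10^(45.4/10)) = 10·log₁₀(17810) = 42.5 dB SPL.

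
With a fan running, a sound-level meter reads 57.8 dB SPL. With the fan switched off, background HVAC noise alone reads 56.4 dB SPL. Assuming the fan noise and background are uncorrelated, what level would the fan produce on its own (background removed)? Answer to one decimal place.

Background correction is a power subtraction:
L_src = 10·log₁₀(10^(57.8/10) − 10^(56.4/10)) = 10·log₁₀(166000) = 52.2 dB SPL.

52.2 dB SPL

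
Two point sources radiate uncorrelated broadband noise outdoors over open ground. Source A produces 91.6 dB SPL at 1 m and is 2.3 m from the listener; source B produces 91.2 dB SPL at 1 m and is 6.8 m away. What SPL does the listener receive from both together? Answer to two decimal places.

84.80 dB SPL

At the listener: L_A = 91.6 − 20·log₁₀(2.3) = 84.365 dB; L_B = 91.2 − 20·log₁₀(6.8) = 74.550 dB.
Combined: 10·log₁₀(10^(84.365/10)+10^(74.550/10)) = 84.80 dB SPL.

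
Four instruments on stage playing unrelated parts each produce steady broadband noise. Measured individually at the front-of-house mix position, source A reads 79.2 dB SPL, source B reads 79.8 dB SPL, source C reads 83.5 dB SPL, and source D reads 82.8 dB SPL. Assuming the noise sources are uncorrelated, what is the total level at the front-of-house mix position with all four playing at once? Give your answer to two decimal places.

87.73 dB SPL

Add the sources as powers (linear), then convert back to dB:
L_total = 10·log₁₀(10^(79.2/10) + 10^(79.8/10) + 10^(83.5/10) + 10^(82.8/10)) = 10·log₁₀(593100000) = 87.73 dB SPL.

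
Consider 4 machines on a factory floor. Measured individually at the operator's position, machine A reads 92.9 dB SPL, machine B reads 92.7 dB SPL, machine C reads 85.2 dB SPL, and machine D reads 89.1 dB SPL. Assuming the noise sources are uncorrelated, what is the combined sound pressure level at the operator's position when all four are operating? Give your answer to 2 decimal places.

Incoherent sources sum as intensities:
L_total = 10·log₁₀(10^(92.9/10) + 10^(92.7/10) + 10^(85.2/10) + 10^(89.1/10)) = 10·log₁₀(4956000000) = 96.95 dB SPL.

96.95 dB SPL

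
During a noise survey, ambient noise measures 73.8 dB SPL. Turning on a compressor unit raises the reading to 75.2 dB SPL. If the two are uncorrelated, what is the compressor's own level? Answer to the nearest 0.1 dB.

Remove the background by subtracting linear intensities:
L_src = 10·log₁₀(10^(75.2/10) − 10^(73.8/10)) = 10·log₁₀(9125000) = 69.6 dB SPL.

69.6 dB SPL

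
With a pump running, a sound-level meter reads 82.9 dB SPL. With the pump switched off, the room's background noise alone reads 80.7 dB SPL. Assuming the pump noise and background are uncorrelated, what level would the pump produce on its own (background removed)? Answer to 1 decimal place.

78.9 dB SPL

Subtract intensities: L_src = 10·log₁₀(10^(L_total/10) − 10^(L_bg/10)).
L_src = 10·log₁₀(10^(82.9/10) − 10^(80.7/10)) = 10·log₁₀(77490000) = 78.9 dB SPL.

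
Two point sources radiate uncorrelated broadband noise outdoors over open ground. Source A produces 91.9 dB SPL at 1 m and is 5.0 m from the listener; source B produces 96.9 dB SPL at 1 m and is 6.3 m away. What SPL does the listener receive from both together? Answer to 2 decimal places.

82.68 dB SPL

At the listener: L_A = 91.9 − 20·log₁₀(5.0) = 77.921 dB; L_B = 96.9 − 20·log₁₀(6.3) = 80.913 dB.
Combined: 10·log₁₀(10^(77.921/10)+10^(80.913/10)) = 82.68 dB SPL.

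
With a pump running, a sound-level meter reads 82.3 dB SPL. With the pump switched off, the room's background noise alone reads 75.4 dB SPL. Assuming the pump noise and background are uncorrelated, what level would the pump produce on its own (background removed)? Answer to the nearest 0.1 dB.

81.3 dB SPL

Background correction is a power subtraction:
L_src = 10·log₁₀(10^(82.3/10) − 10^(75.4/10)) = 10·log₁₀(135200000) = 81.3 dB SPL.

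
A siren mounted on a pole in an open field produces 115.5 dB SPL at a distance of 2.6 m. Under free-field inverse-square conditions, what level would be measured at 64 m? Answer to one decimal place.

87.7 dB SPL

Inverse-square spreading gives ΔL = −20·log₁₀(d₂/d₁).
ΔL = −20·log₁₀(64/2.6) = -27.82 dB, so L₂ = 115.5 + (-27.82) = 87.7 dB SPL.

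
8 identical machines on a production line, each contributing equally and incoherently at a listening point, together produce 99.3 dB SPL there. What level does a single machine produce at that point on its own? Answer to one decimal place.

90.3 dB SPL

8 equal incoherent sources add 10·log₁₀(8) = 9.03 dB over one source.
L_one = 99.3 − 9.03 = 90.3 dB SPL.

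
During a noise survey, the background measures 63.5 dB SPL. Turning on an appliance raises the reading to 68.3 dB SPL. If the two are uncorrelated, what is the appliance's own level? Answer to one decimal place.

66.6 dB SPL

Subtract intensities: L_src = 10·log₁₀(10^(L_total/10) − 10^(L_bg/10)).
L_src = 10·log₁₀(10^(68.3/10) − 10^(63.5/10)) = 10·log₁₀(4522000) = 66.6 dB SPL.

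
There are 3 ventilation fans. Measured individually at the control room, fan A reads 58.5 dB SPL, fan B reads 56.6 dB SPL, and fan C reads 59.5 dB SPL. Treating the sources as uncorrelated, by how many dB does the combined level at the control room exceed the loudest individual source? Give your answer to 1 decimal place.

Add the sources as powers (linear), then convert back to dB:
L_total = 10·log₁₀(10^(58.5/10) + 10^(56.6/10) + 10^(59.5/10)) = 63.13 dB SPL.
Excess over the loudest (59.5 dB): 63.13 − 59.5 = 3.6 dB.

3.6 dB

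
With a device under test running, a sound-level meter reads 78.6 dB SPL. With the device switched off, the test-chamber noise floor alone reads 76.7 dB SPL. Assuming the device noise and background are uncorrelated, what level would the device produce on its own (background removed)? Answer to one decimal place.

Remove the background by subtracting linear intensities:
L_src = 10·log₁₀(10^(78.6/10) − 10^(76.7/10)) = 10·log₁₀(25670000) = 74.1 dB SPL.

74.1 dB SPL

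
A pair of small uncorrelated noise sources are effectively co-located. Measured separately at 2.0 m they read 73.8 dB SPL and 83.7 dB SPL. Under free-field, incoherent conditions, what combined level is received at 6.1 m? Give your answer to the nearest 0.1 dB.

Combined at 2.0 m: 10·log₁₀(10^(73.8/10)+10^(83.7/10)) = 84.12 dB SPL.
Then apply −20·log₁₀(6.1/2.0) = -9.69 dB → 74.4 dB SPL.

74.4 dB SPL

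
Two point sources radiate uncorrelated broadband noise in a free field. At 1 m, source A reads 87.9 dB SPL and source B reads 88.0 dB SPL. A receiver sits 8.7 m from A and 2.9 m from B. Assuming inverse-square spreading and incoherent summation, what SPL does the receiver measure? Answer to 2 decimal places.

At the listener: L_A = 87.9 − 20·log₁₀(8.7) = 69.110 dB; L_B = 88.0 − 20·log₁₀(2.9) = 78.752 dB.
Combined: 10·log₁₀(10^(69.110/10)+10^(78.752/10)) = 79.20 dB SPL.

79.20 dB SPL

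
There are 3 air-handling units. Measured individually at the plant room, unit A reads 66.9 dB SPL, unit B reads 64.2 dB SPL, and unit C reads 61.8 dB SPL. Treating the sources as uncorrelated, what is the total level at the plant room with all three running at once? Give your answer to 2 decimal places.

Incoherent sources sum as intensities:
L_total = 10·log₁₀(10^(66.9/10) + 10^(64.2/10) + 10^(61.8/10)) = 10·log₁₀(9042000) = 69.56 dB SPL.

69.56 dB SPL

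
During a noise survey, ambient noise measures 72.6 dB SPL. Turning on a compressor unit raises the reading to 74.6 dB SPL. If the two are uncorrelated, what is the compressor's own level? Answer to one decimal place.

Subtract intensities: L_src = 10·log₁₀(10^(L_total/10) − 10^(L_bg/10)).
L_src = 10·log₁₀(10^(74.6/10) − 10^(72.6/10)) = 10·log₁₀(10640000) = 70.3 dB SPL.

70.3 dB SPL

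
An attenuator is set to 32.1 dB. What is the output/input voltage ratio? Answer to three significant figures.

0.0248

Voltage ratio = 10^(dB/20).
10^(-32.1/20) = 10^(-1.605) = 0.0248.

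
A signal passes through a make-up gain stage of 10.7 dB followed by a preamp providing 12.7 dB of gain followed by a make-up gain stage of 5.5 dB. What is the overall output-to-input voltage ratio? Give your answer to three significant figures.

27.9

Net gain = 10.7 + 12.7 + 5.5 = 28.9 dB.
Voltage ratio = 10^(28.9/20) = 27.9.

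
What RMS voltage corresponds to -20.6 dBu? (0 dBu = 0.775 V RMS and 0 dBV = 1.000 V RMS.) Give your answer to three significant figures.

V = 0.775 V × 10^(-20.6/20).
= 0.775 × 0.09333 = 0.0723 V.

0.0723 V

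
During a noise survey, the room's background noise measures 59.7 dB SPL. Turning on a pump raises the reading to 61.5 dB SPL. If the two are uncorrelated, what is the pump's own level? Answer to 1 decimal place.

56.8 dB SPL

Background correction is a power subtraction:
L_src = 10·log₁₀(10^(61.5/10) − 10^(59.7/10)) = 10·log₁₀(479300) = 56.8 dB SPL.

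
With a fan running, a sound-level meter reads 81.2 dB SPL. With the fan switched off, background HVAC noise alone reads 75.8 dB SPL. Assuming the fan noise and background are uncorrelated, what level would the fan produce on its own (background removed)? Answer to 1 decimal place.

Subtract intensities: L_src = 10·log₁₀(10^(L_total/10) − 10^(L_bg/10)).
L_src = 10·log₁₀(10^(81.2/10) − 10^(75.8/10)) = 10·log₁₀(93810000) = 79.7 dB SPL.

79.7 dB SPL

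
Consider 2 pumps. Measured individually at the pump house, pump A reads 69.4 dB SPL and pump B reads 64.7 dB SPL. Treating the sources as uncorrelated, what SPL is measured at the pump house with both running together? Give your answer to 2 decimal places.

70.67 dB SPL

Uncorrelated sources add in intensity (power), not in dB.
L_total = 10·log₁₀(10^(69.4/10) + 10^(64.7/10)) = 10·log₁₀(11660000) = 70.67 dB SPL.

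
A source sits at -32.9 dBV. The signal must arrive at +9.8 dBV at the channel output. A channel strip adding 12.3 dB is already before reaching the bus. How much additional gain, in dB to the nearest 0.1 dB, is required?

The required make-up gain is the shortfall in the dB sum.
G = +9.8 − (-32.9) − 12.3 = 30.4 dB.

30.4 dB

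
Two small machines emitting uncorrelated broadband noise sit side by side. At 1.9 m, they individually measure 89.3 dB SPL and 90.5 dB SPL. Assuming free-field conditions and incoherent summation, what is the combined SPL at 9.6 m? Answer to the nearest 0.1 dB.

78.9 dB SPL

Combined at 1.9 m: 10·log₁₀(10^(89.3/10)+10^(90.5/10)) = 92.95 dB SPL.
Then apply −20·log₁₀(9.6/1.9) = -14.07 dB → 78.9 dB SPL.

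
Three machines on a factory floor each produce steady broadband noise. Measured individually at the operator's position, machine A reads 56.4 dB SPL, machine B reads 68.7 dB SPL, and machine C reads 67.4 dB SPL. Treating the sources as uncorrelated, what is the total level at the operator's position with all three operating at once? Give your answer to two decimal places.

Incoherent sources sum as intensities:
L_total = 10·log₁₀(10^(56.4/10) + 10^(68.7/10) + 10^(67.4/10)) = 10·log₁₀(13350000) = 71.25 dB SPL.

71.25 dB SPL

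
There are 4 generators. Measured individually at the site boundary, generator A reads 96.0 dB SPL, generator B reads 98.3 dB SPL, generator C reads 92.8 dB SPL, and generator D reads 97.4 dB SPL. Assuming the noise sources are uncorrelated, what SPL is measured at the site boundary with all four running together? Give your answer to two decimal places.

Uncorrelated sources add in intensity (power), not in dB.
L_total = 10·log₁₀(10^(96.0/10) + 10^(98.3/10) + 10^(92.8/10) + 10^(97.4/10)) = 10·log₁₀(18143000000) = 102.59 dB SPL.

102.59 dB SPL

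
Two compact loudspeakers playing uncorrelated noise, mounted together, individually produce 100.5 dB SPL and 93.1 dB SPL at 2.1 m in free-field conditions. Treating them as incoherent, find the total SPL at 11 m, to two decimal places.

Combined at 2.1 m: 10·log₁₀(10^(100.5/10)+10^(93.1/10)) = 101.226 dB SPL.
Then apply −20·log₁₀(11/2.1) = -14.383 dB → 86.84 dB SPL.

86.84 dB SPL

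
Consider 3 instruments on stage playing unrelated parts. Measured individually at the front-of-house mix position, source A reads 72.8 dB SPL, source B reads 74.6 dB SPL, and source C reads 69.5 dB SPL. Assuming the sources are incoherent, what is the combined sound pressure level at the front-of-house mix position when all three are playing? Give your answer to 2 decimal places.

Uncorrelated sources add in intensity (power), not in dB.
L_total = 10·log₁₀(10^(72.8/10) + 10^(74.6/10) + 10^(69.5/10)) = 10·log₁₀(56810000) = 77.54 dB SPL.

77.54 dB SPL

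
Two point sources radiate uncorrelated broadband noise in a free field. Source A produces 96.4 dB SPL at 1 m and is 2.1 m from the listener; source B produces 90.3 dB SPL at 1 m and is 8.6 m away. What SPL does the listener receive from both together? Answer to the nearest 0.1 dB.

90.0 dB SPL

At the listener: L_A = 96.4 − 20·log₁₀(2.1) = 89.96 dB; L_B = 90.3 − 20·log₁₀(8.6) = 71.61 dB.
Combined: 10·log₁₀(10^(89.96/10)+10^(71.61/10)) = 90.0 dB SPL.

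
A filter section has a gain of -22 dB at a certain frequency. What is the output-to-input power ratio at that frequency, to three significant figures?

0.00631

Power ratio = 10^(dB/10).
10^(-22/10) = 10^(-2.200) = 0.00631.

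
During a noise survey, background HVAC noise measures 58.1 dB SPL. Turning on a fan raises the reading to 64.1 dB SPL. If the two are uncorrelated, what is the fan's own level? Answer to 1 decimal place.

Remove the background by subtracting linear intensities:
L_src = 10·log₁₀(10^(64.1/10) − 10^(58.1/10)) = 10·log₁₀(1925000) = 62.8 dB SPL.

62.8 dB SPL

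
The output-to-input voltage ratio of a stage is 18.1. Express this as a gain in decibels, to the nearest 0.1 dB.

25.2 dB

Voltage is an amplitude quantity, so gain = 20·log₁₀(V_out/V_in).
20·log₁₀(18.1) = 25.2 dB.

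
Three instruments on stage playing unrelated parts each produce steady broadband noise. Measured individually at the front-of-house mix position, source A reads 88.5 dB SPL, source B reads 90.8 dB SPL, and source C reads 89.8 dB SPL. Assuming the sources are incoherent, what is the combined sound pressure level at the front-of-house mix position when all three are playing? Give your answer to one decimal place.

Add the sources as powers (linear), then convert back to dB:
L_total = 10·log₁₀(10^(88.5/10) + 10^(90.8/10) + 10^(89.8/10)) = 10·log₁₀(2865000000) = 94.6 dB SPL.

94.6 dB SPL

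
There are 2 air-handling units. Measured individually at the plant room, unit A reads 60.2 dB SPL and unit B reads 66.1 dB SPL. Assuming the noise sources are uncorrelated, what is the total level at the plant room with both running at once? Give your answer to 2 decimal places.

Add the sources as powers (linear), then convert back to dB:
L_total = 10·log₁₀(10^(60.2/10) + 10^(66.1/10)) = 10·log₁₀(5121000) = 67.09 dB SPL.

67.09 dB SPL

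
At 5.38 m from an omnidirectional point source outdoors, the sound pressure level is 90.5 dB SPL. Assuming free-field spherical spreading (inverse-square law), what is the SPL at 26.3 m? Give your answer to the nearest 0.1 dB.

Free-field point source: level drops by 20·log₁₀ of the distance ratio.
ΔL = −20·log₁₀(26.3/5.38) = -13.78 dB, so L₂ = 90.5 + (-13.78) = 76.7 dB SPL.

76.7 dB SPL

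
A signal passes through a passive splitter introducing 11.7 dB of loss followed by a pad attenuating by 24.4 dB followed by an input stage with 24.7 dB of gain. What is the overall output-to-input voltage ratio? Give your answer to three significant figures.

0.269

Net gain = (−11.7) + (−24.4) + 24.7 = -11.4 dB.
Voltage ratio = 10^(-11.4/20) = 0.269.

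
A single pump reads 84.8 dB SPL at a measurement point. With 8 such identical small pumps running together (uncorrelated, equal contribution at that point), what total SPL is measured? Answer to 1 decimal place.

8 equal incoherent sources raise the level by 10·log₁₀(8) = 9.03 dB.
L_total = 84.8 + 9.03 = 93.8 dB SPL.

93.8 dB SPL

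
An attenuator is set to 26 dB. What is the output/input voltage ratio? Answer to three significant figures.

Voltage ratio = 10^(dB/20).
10^(-26/20) = 10^(-1.300) = 0.0501.

0.0501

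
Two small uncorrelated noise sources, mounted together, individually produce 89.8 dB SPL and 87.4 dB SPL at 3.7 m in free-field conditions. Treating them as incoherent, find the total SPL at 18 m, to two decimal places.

78.03 dB SPL

Combined at 3.7 m: 10·log₁₀(10^(89.8/10)+10^(87.4/10)) = 91.774 dB SPL.
Then apply −20·log₁₀(18/3.7) = -13.741 dB → 78.03 dB SPL.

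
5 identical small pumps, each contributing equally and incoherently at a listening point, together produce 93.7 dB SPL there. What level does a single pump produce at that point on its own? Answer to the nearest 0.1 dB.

86.7 dB SPL

5 equal incoherent sources add 10·log₁₀(5) = 6.99 dB over one source.
L_one = 93.7 − 6.99 = 86.7 dB SPL.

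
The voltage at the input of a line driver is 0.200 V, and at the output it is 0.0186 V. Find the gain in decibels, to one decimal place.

Voltage is an amplitude quantity, so gain = 20·log₁₀(V_out/V_in).
20·log₁₀(0.0186/0.200) = 20·log₁₀(0.09300) = -20.6 dB.

-20.6 dB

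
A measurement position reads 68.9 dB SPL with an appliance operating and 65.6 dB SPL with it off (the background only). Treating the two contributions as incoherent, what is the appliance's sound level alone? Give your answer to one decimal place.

66.2 dB SPL

Subtract intensities: L_src = 10·log₁₀(10^(L_total/10) − 10^(L_bg/10)).
L_src = 10·log₁₀(10^(68.9/10) − 10^(65.6/10)) = 10·log₁₀(4132000) = 66.2 dB SPL.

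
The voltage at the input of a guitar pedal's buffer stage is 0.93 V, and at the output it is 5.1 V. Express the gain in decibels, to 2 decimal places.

14.78 dB

Voltage ratio → dB uses the 20·log₁₀ form:
20·log₁₀(5.1/0.93) = 20·log₁₀(5.484) = 14.78 dB.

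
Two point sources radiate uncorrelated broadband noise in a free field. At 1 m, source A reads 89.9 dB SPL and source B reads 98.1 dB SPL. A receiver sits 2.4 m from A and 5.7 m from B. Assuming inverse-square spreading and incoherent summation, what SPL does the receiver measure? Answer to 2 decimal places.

At the listener: L_A = 89.9 − 20·log₁₀(2.4) = 82.296 dB; L_B = 98.1 − 20·log₁₀(5.7) = 82.983 dB.
Combined: 10·log₁₀(10^(82.296/10)+10^(82.983/10)) = 85.66 dB SPL.

85.66 dB SPL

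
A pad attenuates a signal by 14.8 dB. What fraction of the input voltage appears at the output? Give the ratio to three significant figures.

Voltage ratio = 10^(dB/20).
10^(-14.8/20) = 10^(-0.7400) = 0.182.

0.182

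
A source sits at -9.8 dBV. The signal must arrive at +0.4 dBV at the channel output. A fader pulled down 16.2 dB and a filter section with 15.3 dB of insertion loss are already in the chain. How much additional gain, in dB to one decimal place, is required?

41.7 dB

The required make-up gain is the shortfall in the dB sum.
G = +0.4 − (-9.8) + 16.2 + 15.3 = 41.7 dB.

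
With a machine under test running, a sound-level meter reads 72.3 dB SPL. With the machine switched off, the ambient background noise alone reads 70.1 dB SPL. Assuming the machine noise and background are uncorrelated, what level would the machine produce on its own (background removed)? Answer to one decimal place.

68.3 dB SPL

Remove the background by subtracting linear intensities:
L_src = 10·log₁₀(10^(72.3/10) − 10^(70.1/10)) = 10·log₁₀(6750000) = 68.3 dB SPL.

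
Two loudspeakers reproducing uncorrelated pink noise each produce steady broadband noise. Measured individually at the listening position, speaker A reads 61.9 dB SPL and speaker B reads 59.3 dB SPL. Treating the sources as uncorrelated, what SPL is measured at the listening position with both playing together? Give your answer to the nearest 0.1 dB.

63.8 dB SPL

Uncorrelated sources add in intensity (power), not in dB.
L_total = 10·log₁₀(10^(61.9/10) + 10^(59.3/10)) = 10·log₁₀(2400000) = 63.8 dB SPL.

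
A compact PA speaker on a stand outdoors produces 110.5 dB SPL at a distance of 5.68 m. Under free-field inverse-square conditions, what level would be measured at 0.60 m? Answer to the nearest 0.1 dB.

130.0 dB SPL

For a point source in a free field, ΔL = −20·log₁₀(d₂/d₁).
ΔL = −20·log₁₀(0.60/5.68) = 19.52 dB, so L₂ = 110.5 + (19.52) = 130.0 dB SPL.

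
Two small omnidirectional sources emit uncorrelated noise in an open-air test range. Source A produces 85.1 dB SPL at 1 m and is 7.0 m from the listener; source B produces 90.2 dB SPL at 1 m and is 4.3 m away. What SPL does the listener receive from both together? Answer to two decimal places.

78.01 dB SPL

At the listener: L_A = 85.1 − 20·log₁₀(7.0) = 68.198 dB; L_B = 90.2 − 20·log₁₀(4.3) = 77.531 dB.
Combined: 10·log₁₀(10^(68.198/10)+10^(77.531/10)) = 78.01 dB SPL.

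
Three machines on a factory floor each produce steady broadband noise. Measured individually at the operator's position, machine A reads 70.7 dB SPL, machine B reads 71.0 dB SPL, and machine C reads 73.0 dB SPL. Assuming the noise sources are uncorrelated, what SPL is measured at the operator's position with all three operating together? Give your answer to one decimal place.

Uncorrelated sources add in intensity (power), not in dB.
L_total = 10·log₁₀(10^(70.7/10) + 10^(71.0/10) + 10^(73.0/10)) = 10·log₁₀(44290000) = 76.5 dB SPL.

76.5 dB SPL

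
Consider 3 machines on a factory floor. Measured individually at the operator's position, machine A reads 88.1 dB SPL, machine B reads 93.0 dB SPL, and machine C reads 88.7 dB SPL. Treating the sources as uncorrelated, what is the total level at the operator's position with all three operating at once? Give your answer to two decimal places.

Incoherent sources sum as intensities:
L_total = 10·log₁₀(10^(88.1/10) + 10^(93.0/10) + 10^(88.7/10)) = 10·log₁₀(3382000000) = 95.29 dB SPL.

95.29 dB SPL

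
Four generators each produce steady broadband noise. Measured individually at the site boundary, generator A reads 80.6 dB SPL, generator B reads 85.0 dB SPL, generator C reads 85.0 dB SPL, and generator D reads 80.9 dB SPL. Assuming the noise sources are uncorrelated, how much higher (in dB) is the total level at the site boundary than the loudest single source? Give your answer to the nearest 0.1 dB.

4.4 dB

Incoherent sources sum as intensities:
L_total = 10·log₁₀(10^(80.6/10) + 10^(85.0/10) + 10^(85.0/10) + 10^(80.9/10)) = 89.40 dB SPL.
Excess over the loudest (85.0 dB): 89.40 − 85.0 = 4.4 dB.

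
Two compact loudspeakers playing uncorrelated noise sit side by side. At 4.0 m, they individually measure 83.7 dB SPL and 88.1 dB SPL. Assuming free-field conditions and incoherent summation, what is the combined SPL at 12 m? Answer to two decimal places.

Combined at 4.0 m: 10·log₁₀(10^(83.7/10)+10^(88.1/10)) = 89.445 dB SPL.
Then apply −20·log₁₀(12/4.0) = -9.542 dB → 79.90 dB SPL.

79.90 dB SPL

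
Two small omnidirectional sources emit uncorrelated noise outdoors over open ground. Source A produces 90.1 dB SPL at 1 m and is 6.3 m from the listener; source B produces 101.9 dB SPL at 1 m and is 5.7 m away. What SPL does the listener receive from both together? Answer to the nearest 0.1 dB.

At the listener: L_A = 90.1 − 20·log₁₀(6.3) = 74.11 dB; L_B = 101.9 − 20·log₁₀(5.7) = 86.78 dB.
Combined: 10·log₁₀(10^(74.11/10)+10^(86.78/10)) = 87.0 dB SPL.

87.0 dB SPL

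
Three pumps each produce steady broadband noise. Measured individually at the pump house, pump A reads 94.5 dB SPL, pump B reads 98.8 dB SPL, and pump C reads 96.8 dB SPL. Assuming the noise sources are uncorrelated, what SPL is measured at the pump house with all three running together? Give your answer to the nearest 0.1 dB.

101.8 dB SPL

Add the sources as powers (linear), then convert back to dB:
L_total = 10·log₁₀(10^(94.5/10) + 10^(98.8/10) + 10^(96.8/10)) = 10·log₁₀(15190000000) = 101.8 dB SPL.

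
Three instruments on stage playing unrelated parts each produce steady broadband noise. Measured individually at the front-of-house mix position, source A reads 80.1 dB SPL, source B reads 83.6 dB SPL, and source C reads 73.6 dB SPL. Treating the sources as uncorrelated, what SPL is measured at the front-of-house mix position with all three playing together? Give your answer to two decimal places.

Uncorrelated sources add in intensity (power), not in dB.
L_total = 10·log₁₀(10^(80.1/10) + 10^(83.6/10) + 10^(73.6/10)) = 10·log₁₀(354300000) = 85.49 dB SPL.

85.49 dB SPL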